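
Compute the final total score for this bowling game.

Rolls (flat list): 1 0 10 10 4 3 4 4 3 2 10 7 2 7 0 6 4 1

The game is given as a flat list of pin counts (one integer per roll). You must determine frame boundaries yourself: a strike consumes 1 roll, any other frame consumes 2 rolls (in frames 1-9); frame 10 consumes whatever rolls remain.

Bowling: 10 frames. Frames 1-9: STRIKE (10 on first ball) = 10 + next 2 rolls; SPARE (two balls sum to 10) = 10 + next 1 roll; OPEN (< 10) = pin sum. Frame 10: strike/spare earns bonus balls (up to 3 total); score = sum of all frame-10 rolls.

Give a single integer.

Frame 1: OPEN (1+0=1). Cumulative: 1
Frame 2: STRIKE. 10 + next two rolls (10+4) = 24. Cumulative: 25
Frame 3: STRIKE. 10 + next two rolls (4+3) = 17. Cumulative: 42
Frame 4: OPEN (4+3=7). Cumulative: 49
Frame 5: OPEN (4+4=8). Cumulative: 57
Frame 6: OPEN (3+2=5). Cumulative: 62
Frame 7: STRIKE. 10 + next two rolls (7+2) = 19. Cumulative: 81
Frame 8: OPEN (7+2=9). Cumulative: 90
Frame 9: OPEN (7+0=7). Cumulative: 97
Frame 10: SPARE. Sum of all frame-10 rolls (6+4+1) = 11. Cumulative: 108

Answer: 108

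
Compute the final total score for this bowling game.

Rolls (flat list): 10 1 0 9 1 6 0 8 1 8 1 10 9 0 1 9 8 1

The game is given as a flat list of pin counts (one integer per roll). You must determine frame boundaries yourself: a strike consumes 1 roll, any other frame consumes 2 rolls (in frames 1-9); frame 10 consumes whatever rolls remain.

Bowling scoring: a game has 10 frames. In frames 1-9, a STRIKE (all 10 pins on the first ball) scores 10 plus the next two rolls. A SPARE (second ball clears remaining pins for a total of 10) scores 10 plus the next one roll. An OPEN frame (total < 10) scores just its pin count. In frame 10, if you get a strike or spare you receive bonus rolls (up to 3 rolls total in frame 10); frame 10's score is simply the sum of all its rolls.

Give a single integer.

Frame 1: STRIKE. 10 + next two rolls (1+0) = 11. Cumulative: 11
Frame 2: OPEN (1+0=1). Cumulative: 12
Frame 3: SPARE (9+1=10). 10 + next roll (6) = 16. Cumulative: 28
Frame 4: OPEN (6+0=6). Cumulative: 34
Frame 5: OPEN (8+1=9). Cumulative: 43
Frame 6: OPEN (8+1=9). Cumulative: 52
Frame 7: STRIKE. 10 + next two rolls (9+0) = 19. Cumulative: 71
Frame 8: OPEN (9+0=9). Cumulative: 80
Frame 9: SPARE (1+9=10). 10 + next roll (8) = 18. Cumulative: 98
Frame 10: OPEN. Sum of all frame-10 rolls (8+1) = 9. Cumulative: 107

Answer: 107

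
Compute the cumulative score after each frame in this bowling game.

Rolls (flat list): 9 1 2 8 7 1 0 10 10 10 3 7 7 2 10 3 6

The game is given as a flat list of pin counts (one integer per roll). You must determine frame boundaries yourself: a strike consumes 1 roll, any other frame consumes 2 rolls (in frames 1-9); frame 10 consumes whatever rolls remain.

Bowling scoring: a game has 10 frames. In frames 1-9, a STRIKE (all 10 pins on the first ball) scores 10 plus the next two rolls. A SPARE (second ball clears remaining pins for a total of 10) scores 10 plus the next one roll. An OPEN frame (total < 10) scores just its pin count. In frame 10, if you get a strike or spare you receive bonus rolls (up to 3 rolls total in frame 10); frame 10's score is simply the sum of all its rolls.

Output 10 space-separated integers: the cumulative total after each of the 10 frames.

Answer: 12 29 37 57 80 100 117 126 145 154

Derivation:
Frame 1: SPARE (9+1=10). 10 + next roll (2) = 12. Cumulative: 12
Frame 2: SPARE (2+8=10). 10 + next roll (7) = 17. Cumulative: 29
Frame 3: OPEN (7+1=8). Cumulative: 37
Frame 4: SPARE (0+10=10). 10 + next roll (10) = 20. Cumulative: 57
Frame 5: STRIKE. 10 + next two rolls (10+3) = 23. Cumulative: 80
Frame 6: STRIKE. 10 + next two rolls (3+7) = 20. Cumulative: 100
Frame 7: SPARE (3+7=10). 10 + next roll (7) = 17. Cumulative: 117
Frame 8: OPEN (7+2=9). Cumulative: 126
Frame 9: STRIKE. 10 + next two rolls (3+6) = 19. Cumulative: 145
Frame 10: OPEN. Sum of all frame-10 rolls (3+6) = 9. Cumulative: 154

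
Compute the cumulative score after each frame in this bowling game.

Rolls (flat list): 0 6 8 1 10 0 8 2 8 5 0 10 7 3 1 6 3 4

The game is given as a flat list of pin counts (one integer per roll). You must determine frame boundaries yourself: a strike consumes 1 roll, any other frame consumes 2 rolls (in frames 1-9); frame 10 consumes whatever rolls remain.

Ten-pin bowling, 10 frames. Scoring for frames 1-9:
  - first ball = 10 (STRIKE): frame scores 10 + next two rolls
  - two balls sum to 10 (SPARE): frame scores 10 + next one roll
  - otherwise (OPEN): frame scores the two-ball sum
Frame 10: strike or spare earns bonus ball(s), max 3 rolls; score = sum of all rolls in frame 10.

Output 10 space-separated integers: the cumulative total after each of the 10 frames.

Frame 1: OPEN (0+6=6). Cumulative: 6
Frame 2: OPEN (8+1=9). Cumulative: 15
Frame 3: STRIKE. 10 + next two rolls (0+8) = 18. Cumulative: 33
Frame 4: OPEN (0+8=8). Cumulative: 41
Frame 5: SPARE (2+8=10). 10 + next roll (5) = 15. Cumulative: 56
Frame 6: OPEN (5+0=5). Cumulative: 61
Frame 7: STRIKE. 10 + next two rolls (7+3) = 20. Cumulative: 81
Frame 8: SPARE (7+3=10). 10 + next roll (1) = 11. Cumulative: 92
Frame 9: OPEN (1+6=7). Cumulative: 99
Frame 10: OPEN. Sum of all frame-10 rolls (3+4) = 7. Cumulative: 106

Answer: 6 15 33 41 56 61 81 92 99 106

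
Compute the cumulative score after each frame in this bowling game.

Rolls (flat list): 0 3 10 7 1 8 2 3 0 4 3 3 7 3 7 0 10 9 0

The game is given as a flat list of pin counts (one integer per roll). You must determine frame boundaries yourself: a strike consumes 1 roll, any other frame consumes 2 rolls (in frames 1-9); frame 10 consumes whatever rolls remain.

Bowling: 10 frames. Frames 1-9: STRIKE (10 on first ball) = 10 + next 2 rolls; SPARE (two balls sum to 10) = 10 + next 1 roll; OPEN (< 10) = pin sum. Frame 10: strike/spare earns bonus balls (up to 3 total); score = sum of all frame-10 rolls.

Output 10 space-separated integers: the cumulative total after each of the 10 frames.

Frame 1: OPEN (0+3=3). Cumulative: 3
Frame 2: STRIKE. 10 + next two rolls (7+1) = 18. Cumulative: 21
Frame 3: OPEN (7+1=8). Cumulative: 29
Frame 4: SPARE (8+2=10). 10 + next roll (3) = 13. Cumulative: 42
Frame 5: OPEN (3+0=3). Cumulative: 45
Frame 6: OPEN (4+3=7). Cumulative: 52
Frame 7: SPARE (3+7=10). 10 + next roll (3) = 13. Cumulative: 65
Frame 8: SPARE (3+7=10). 10 + next roll (0) = 10. Cumulative: 75
Frame 9: SPARE (0+10=10). 10 + next roll (9) = 19. Cumulative: 94
Frame 10: OPEN. Sum of all frame-10 rolls (9+0) = 9. Cumulative: 103

Answer: 3 21 29 42 45 52 65 75 94 103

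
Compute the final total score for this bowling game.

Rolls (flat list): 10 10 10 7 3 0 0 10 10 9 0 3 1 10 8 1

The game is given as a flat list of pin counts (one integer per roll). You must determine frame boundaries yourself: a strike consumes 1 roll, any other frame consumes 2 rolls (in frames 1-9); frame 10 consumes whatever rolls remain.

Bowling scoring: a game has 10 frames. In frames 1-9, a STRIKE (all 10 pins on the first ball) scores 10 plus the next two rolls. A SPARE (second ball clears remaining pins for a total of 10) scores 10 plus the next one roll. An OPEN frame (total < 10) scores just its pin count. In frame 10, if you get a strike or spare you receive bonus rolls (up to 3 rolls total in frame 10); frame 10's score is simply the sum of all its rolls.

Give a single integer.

Frame 1: STRIKE. 10 + next two rolls (10+10) = 30. Cumulative: 30
Frame 2: STRIKE. 10 + next two rolls (10+7) = 27. Cumulative: 57
Frame 3: STRIKE. 10 + next two rolls (7+3) = 20. Cumulative: 77
Frame 4: SPARE (7+3=10). 10 + next roll (0) = 10. Cumulative: 87
Frame 5: OPEN (0+0=0). Cumulative: 87
Frame 6: STRIKE. 10 + next two rolls (10+9) = 29. Cumulative: 116
Frame 7: STRIKE. 10 + next two rolls (9+0) = 19. Cumulative: 135
Frame 8: OPEN (9+0=9). Cumulative: 144
Frame 9: OPEN (3+1=4). Cumulative: 148
Frame 10: STRIKE. Sum of all frame-10 rolls (10+8+1) = 19. Cumulative: 167

Answer: 167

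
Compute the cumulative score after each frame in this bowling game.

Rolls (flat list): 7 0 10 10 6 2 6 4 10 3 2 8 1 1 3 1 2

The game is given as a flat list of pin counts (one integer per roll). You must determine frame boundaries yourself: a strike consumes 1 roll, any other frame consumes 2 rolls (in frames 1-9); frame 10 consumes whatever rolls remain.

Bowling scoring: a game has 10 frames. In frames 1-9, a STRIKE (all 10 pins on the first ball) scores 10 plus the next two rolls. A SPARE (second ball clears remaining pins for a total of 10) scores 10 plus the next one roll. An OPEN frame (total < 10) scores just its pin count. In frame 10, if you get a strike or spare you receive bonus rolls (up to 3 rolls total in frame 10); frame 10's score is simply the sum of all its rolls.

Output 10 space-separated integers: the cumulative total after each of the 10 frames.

Frame 1: OPEN (7+0=7). Cumulative: 7
Frame 2: STRIKE. 10 + next two rolls (10+6) = 26. Cumulative: 33
Frame 3: STRIKE. 10 + next two rolls (6+2) = 18. Cumulative: 51
Frame 4: OPEN (6+2=8). Cumulative: 59
Frame 5: SPARE (6+4=10). 10 + next roll (10) = 20. Cumulative: 79
Frame 6: STRIKE. 10 + next two rolls (3+2) = 15. Cumulative: 94
Frame 7: OPEN (3+2=5). Cumulative: 99
Frame 8: OPEN (8+1=9). Cumulative: 108
Frame 9: OPEN (1+3=4). Cumulative: 112
Frame 10: OPEN. Sum of all frame-10 rolls (1+2) = 3. Cumulative: 115

Answer: 7 33 51 59 79 94 99 108 112 115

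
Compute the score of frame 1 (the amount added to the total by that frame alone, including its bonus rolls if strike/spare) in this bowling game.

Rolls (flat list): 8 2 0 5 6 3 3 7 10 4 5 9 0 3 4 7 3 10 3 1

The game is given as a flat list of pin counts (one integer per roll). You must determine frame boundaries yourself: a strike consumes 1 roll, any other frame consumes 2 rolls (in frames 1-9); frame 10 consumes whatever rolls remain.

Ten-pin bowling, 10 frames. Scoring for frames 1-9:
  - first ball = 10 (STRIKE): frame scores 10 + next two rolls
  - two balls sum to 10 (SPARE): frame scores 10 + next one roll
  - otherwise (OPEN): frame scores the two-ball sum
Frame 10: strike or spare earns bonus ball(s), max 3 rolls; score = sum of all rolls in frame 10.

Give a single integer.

Frame 1: SPARE (8+2=10). 10 + next roll (0) = 10. Cumulative: 10
Frame 2: OPEN (0+5=5). Cumulative: 15
Frame 3: OPEN (6+3=9). Cumulative: 24

Answer: 10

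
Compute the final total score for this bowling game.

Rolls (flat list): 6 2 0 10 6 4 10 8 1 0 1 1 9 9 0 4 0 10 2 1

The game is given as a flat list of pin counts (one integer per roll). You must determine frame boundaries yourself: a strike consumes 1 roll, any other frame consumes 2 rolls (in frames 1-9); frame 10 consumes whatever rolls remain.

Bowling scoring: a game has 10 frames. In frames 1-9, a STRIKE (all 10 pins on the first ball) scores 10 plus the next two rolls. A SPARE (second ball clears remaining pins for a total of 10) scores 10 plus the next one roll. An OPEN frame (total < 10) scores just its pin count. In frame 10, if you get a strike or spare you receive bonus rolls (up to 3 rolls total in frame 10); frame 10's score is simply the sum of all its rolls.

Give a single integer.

Answer: 118

Derivation:
Frame 1: OPEN (6+2=8). Cumulative: 8
Frame 2: SPARE (0+10=10). 10 + next roll (6) = 16. Cumulative: 24
Frame 3: SPARE (6+4=10). 10 + next roll (10) = 20. Cumulative: 44
Frame 4: STRIKE. 10 + next two rolls (8+1) = 19. Cumulative: 63
Frame 5: OPEN (8+1=9). Cumulative: 72
Frame 6: OPEN (0+1=1). Cumulative: 73
Frame 7: SPARE (1+9=10). 10 + next roll (9) = 19. Cumulative: 92
Frame 8: OPEN (9+0=9). Cumulative: 101
Frame 9: OPEN (4+0=4). Cumulative: 105
Frame 10: STRIKE. Sum of all frame-10 rolls (10+2+1) = 13. Cumulative: 118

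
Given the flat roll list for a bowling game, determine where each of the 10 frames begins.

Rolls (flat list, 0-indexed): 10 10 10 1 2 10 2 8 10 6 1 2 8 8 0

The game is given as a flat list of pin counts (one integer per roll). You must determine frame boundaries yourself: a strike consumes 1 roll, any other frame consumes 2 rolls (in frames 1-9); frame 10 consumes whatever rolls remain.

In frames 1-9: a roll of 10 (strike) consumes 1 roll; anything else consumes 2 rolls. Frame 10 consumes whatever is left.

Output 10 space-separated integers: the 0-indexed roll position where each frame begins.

Frame 1 starts at roll index 0: roll=10 (strike), consumes 1 roll
Frame 2 starts at roll index 1: roll=10 (strike), consumes 1 roll
Frame 3 starts at roll index 2: roll=10 (strike), consumes 1 roll
Frame 4 starts at roll index 3: rolls=1,2 (sum=3), consumes 2 rolls
Frame 5 starts at roll index 5: roll=10 (strike), consumes 1 roll
Frame 6 starts at roll index 6: rolls=2,8 (sum=10), consumes 2 rolls
Frame 7 starts at roll index 8: roll=10 (strike), consumes 1 roll
Frame 8 starts at roll index 9: rolls=6,1 (sum=7), consumes 2 rolls
Frame 9 starts at roll index 11: rolls=2,8 (sum=10), consumes 2 rolls
Frame 10 starts at roll index 13: 2 remaining rolls

Answer: 0 1 2 3 5 6 8 9 11 13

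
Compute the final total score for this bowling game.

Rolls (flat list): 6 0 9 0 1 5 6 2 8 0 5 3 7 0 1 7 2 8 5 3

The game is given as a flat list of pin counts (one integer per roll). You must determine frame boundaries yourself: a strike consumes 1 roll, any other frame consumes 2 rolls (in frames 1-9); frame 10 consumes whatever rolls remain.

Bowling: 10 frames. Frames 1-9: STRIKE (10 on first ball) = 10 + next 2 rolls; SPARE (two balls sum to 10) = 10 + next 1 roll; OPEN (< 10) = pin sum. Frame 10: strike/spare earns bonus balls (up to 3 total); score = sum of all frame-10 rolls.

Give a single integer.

Frame 1: OPEN (6+0=6). Cumulative: 6
Frame 2: OPEN (9+0=9). Cumulative: 15
Frame 3: OPEN (1+5=6). Cumulative: 21
Frame 4: OPEN (6+2=8). Cumulative: 29
Frame 5: OPEN (8+0=8). Cumulative: 37
Frame 6: OPEN (5+3=8). Cumulative: 45
Frame 7: OPEN (7+0=7). Cumulative: 52
Frame 8: OPEN (1+7=8). Cumulative: 60
Frame 9: SPARE (2+8=10). 10 + next roll (5) = 15. Cumulative: 75
Frame 10: OPEN. Sum of all frame-10 rolls (5+3) = 8. Cumulative: 83

Answer: 83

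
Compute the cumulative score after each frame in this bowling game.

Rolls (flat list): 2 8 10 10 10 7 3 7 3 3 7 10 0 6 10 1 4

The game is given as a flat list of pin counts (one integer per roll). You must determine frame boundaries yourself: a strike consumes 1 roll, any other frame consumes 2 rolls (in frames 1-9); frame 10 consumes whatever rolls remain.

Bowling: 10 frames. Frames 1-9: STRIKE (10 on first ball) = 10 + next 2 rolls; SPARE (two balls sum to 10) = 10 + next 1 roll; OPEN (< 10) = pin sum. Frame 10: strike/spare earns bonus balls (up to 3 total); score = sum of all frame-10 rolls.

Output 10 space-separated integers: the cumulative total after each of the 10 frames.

Answer: 20 50 77 97 114 127 147 163 169 184

Derivation:
Frame 1: SPARE (2+8=10). 10 + next roll (10) = 20. Cumulative: 20
Frame 2: STRIKE. 10 + next two rolls (10+10) = 30. Cumulative: 50
Frame 3: STRIKE. 10 + next two rolls (10+7) = 27. Cumulative: 77
Frame 4: STRIKE. 10 + next two rolls (7+3) = 20. Cumulative: 97
Frame 5: SPARE (7+3=10). 10 + next roll (7) = 17. Cumulative: 114
Frame 6: SPARE (7+3=10). 10 + next roll (3) = 13. Cumulative: 127
Frame 7: SPARE (3+7=10). 10 + next roll (10) = 20. Cumulative: 147
Frame 8: STRIKE. 10 + next two rolls (0+6) = 16. Cumulative: 163
Frame 9: OPEN (0+6=6). Cumulative: 169
Frame 10: STRIKE. Sum of all frame-10 rolls (10+1+4) = 15. Cumulative: 184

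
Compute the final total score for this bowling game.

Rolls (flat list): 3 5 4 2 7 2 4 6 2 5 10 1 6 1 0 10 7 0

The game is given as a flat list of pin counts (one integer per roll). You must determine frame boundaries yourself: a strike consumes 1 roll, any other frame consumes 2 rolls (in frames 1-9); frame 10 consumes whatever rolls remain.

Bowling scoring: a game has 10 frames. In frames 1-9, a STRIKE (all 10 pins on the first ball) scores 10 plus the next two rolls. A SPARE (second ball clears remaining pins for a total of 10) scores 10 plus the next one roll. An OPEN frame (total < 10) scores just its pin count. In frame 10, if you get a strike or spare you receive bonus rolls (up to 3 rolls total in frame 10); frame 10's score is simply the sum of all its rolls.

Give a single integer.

Frame 1: OPEN (3+5=8). Cumulative: 8
Frame 2: OPEN (4+2=6). Cumulative: 14
Frame 3: OPEN (7+2=9). Cumulative: 23
Frame 4: SPARE (4+6=10). 10 + next roll (2) = 12. Cumulative: 35
Frame 5: OPEN (2+5=7). Cumulative: 42
Frame 6: STRIKE. 10 + next two rolls (1+6) = 17. Cumulative: 59
Frame 7: OPEN (1+6=7). Cumulative: 66
Frame 8: OPEN (1+0=1). Cumulative: 67
Frame 9: STRIKE. 10 + next two rolls (7+0) = 17. Cumulative: 84
Frame 10: OPEN. Sum of all frame-10 rolls (7+0) = 7. Cumulative: 91

Answer: 91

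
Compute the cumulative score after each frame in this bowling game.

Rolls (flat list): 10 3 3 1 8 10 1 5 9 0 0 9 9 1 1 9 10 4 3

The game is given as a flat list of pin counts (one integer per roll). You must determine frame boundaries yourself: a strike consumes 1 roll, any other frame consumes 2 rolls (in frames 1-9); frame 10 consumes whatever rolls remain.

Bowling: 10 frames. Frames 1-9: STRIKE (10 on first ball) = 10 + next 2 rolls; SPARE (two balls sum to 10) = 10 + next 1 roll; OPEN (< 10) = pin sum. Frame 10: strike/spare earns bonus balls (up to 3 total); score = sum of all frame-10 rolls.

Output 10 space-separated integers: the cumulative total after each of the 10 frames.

Answer: 16 22 31 47 53 62 71 82 102 119

Derivation:
Frame 1: STRIKE. 10 + next two rolls (3+3) = 16. Cumulative: 16
Frame 2: OPEN (3+3=6). Cumulative: 22
Frame 3: OPEN (1+8=9). Cumulative: 31
Frame 4: STRIKE. 10 + next two rolls (1+5) = 16. Cumulative: 47
Frame 5: OPEN (1+5=6). Cumulative: 53
Frame 6: OPEN (9+0=9). Cumulative: 62
Frame 7: OPEN (0+9=9). Cumulative: 71
Frame 8: SPARE (9+1=10). 10 + next roll (1) = 11. Cumulative: 82
Frame 9: SPARE (1+9=10). 10 + next roll (10) = 20. Cumulative: 102
Frame 10: STRIKE. Sum of all frame-10 rolls (10+4+3) = 17. Cumulative: 119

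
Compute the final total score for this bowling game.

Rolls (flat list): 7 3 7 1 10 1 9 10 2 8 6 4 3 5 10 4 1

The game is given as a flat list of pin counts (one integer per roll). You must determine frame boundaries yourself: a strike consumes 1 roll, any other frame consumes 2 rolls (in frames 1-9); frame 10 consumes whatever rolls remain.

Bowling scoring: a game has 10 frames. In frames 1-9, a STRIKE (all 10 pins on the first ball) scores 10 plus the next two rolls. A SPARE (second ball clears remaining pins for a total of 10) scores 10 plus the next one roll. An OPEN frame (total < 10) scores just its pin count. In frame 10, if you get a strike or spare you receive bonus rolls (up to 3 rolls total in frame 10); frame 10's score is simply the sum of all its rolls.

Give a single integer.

Answer: 142

Derivation:
Frame 1: SPARE (7+3=10). 10 + next roll (7) = 17. Cumulative: 17
Frame 2: OPEN (7+1=8). Cumulative: 25
Frame 3: STRIKE. 10 + next two rolls (1+9) = 20. Cumulative: 45
Frame 4: SPARE (1+9=10). 10 + next roll (10) = 20. Cumulative: 65
Frame 5: STRIKE. 10 + next two rolls (2+8) = 20. Cumulative: 85
Frame 6: SPARE (2+8=10). 10 + next roll (6) = 16. Cumulative: 101
Frame 7: SPARE (6+4=10). 10 + next roll (3) = 13. Cumulative: 114
Frame 8: OPEN (3+5=8). Cumulative: 122
Frame 9: STRIKE. 10 + next two rolls (4+1) = 15. Cumulative: 137
Frame 10: OPEN. Sum of all frame-10 rolls (4+1) = 5. Cumulative: 142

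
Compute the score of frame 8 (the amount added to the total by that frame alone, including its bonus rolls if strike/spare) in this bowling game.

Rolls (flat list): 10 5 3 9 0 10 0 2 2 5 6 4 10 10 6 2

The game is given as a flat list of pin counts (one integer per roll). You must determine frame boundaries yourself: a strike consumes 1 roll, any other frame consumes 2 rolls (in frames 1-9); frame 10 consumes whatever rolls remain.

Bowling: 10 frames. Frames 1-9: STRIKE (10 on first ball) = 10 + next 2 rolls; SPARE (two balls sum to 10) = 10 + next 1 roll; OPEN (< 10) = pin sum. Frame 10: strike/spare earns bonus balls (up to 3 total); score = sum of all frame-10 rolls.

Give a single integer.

Answer: 26

Derivation:
Frame 1: STRIKE. 10 + next two rolls (5+3) = 18. Cumulative: 18
Frame 2: OPEN (5+3=8). Cumulative: 26
Frame 3: OPEN (9+0=9). Cumulative: 35
Frame 4: STRIKE. 10 + next two rolls (0+2) = 12. Cumulative: 47
Frame 5: OPEN (0+2=2). Cumulative: 49
Frame 6: OPEN (2+5=7). Cumulative: 56
Frame 7: SPARE (6+4=10). 10 + next roll (10) = 20. Cumulative: 76
Frame 8: STRIKE. 10 + next two rolls (10+6) = 26. Cumulative: 102
Frame 9: STRIKE. 10 + next two rolls (6+2) = 18. Cumulative: 120
Frame 10: OPEN. Sum of all frame-10 rolls (6+2) = 8. Cumulative: 128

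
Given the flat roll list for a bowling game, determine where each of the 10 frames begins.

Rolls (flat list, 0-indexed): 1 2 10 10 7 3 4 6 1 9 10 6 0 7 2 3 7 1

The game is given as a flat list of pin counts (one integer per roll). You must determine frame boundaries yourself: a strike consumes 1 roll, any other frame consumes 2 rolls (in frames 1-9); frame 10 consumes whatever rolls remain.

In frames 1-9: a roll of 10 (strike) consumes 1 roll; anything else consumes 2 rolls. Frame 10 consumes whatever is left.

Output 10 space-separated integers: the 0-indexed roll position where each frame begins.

Answer: 0 2 3 4 6 8 10 11 13 15

Derivation:
Frame 1 starts at roll index 0: rolls=1,2 (sum=3), consumes 2 rolls
Frame 2 starts at roll index 2: roll=10 (strike), consumes 1 roll
Frame 3 starts at roll index 3: roll=10 (strike), consumes 1 roll
Frame 4 starts at roll index 4: rolls=7,3 (sum=10), consumes 2 rolls
Frame 5 starts at roll index 6: rolls=4,6 (sum=10), consumes 2 rolls
Frame 6 starts at roll index 8: rolls=1,9 (sum=10), consumes 2 rolls
Frame 7 starts at roll index 10: roll=10 (strike), consumes 1 roll
Frame 8 starts at roll index 11: rolls=6,0 (sum=6), consumes 2 rolls
Frame 9 starts at roll index 13: rolls=7,2 (sum=9), consumes 2 rolls
Frame 10 starts at roll index 15: 3 remaining rolls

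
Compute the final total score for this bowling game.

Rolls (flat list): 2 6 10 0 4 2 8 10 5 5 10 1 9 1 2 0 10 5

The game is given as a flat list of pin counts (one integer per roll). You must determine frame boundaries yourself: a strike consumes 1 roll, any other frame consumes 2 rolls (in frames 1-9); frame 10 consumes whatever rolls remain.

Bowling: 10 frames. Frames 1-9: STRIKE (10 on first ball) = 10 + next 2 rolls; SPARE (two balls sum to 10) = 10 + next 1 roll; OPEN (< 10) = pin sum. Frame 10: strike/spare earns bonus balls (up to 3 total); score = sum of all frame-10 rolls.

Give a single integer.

Answer: 135

Derivation:
Frame 1: OPEN (2+6=8). Cumulative: 8
Frame 2: STRIKE. 10 + next two rolls (0+4) = 14. Cumulative: 22
Frame 3: OPEN (0+4=4). Cumulative: 26
Frame 4: SPARE (2+8=10). 10 + next roll (10) = 20. Cumulative: 46
Frame 5: STRIKE. 10 + next two rolls (5+5) = 20. Cumulative: 66
Frame 6: SPARE (5+5=10). 10 + next roll (10) = 20. Cumulative: 86
Frame 7: STRIKE. 10 + next two rolls (1+9) = 20. Cumulative: 106
Frame 8: SPARE (1+9=10). 10 + next roll (1) = 11. Cumulative: 117
Frame 9: OPEN (1+2=3). Cumulative: 120
Frame 10: SPARE. Sum of all frame-10 rolls (0+10+5) = 15. Cumulative: 135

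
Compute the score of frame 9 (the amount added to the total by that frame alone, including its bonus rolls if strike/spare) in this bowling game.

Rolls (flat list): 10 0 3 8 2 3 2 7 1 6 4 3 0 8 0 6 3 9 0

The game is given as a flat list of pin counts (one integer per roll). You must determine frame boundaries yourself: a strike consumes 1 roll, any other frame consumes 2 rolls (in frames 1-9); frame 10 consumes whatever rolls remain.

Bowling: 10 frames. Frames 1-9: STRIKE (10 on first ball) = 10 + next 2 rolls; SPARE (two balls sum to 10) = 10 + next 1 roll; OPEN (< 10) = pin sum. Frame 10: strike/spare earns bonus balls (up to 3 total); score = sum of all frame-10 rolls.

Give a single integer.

Frame 1: STRIKE. 10 + next two rolls (0+3) = 13. Cumulative: 13
Frame 2: OPEN (0+3=3). Cumulative: 16
Frame 3: SPARE (8+2=10). 10 + next roll (3) = 13. Cumulative: 29
Frame 4: OPEN (3+2=5). Cumulative: 34
Frame 5: OPEN (7+1=8). Cumulative: 42
Frame 6: SPARE (6+4=10). 10 + next roll (3) = 13. Cumulative: 55
Frame 7: OPEN (3+0=3). Cumulative: 58
Frame 8: OPEN (8+0=8). Cumulative: 66
Frame 9: OPEN (6+3=9). Cumulative: 75
Frame 10: OPEN. Sum of all frame-10 rolls (9+0) = 9. Cumulative: 84

Answer: 9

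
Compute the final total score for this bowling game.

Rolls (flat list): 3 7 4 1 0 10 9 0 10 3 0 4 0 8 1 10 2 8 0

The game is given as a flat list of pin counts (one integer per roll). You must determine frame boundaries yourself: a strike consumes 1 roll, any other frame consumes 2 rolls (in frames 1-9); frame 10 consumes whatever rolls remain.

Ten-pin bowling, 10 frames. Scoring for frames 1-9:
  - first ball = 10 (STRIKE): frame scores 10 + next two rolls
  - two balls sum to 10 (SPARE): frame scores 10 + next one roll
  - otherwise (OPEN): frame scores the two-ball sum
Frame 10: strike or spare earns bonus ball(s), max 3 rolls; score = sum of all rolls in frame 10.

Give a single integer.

Frame 1: SPARE (3+7=10). 10 + next roll (4) = 14. Cumulative: 14
Frame 2: OPEN (4+1=5). Cumulative: 19
Frame 3: SPARE (0+10=10). 10 + next roll (9) = 19. Cumulative: 38
Frame 4: OPEN (9+0=9). Cumulative: 47
Frame 5: STRIKE. 10 + next two rolls (3+0) = 13. Cumulative: 60
Frame 6: OPEN (3+0=3). Cumulative: 63
Frame 7: OPEN (4+0=4). Cumulative: 67
Frame 8: OPEN (8+1=9). Cumulative: 76
Frame 9: STRIKE. 10 + next two rolls (2+8) = 20. Cumulative: 96
Frame 10: SPARE. Sum of all frame-10 rolls (2+8+0) = 10. Cumulative: 106

Answer: 106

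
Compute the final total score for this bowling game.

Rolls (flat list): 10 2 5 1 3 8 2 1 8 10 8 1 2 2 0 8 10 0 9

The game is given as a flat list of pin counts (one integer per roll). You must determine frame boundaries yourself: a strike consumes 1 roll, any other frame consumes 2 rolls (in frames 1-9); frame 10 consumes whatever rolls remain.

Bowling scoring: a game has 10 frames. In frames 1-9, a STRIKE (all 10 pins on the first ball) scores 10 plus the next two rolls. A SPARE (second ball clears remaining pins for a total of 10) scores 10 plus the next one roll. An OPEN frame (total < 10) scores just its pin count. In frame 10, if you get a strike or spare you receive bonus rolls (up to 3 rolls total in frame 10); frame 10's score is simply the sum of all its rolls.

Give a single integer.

Answer: 107

Derivation:
Frame 1: STRIKE. 10 + next two rolls (2+5) = 17. Cumulative: 17
Frame 2: OPEN (2+5=7). Cumulative: 24
Frame 3: OPEN (1+3=4). Cumulative: 28
Frame 4: SPARE (8+2=10). 10 + next roll (1) = 11. Cumulative: 39
Frame 5: OPEN (1+8=9). Cumulative: 48
Frame 6: STRIKE. 10 + next two rolls (8+1) = 19. Cumulative: 67
Frame 7: OPEN (8+1=9). Cumulative: 76
Frame 8: OPEN (2+2=4). Cumulative: 80
Frame 9: OPEN (0+8=8). Cumulative: 88
Frame 10: STRIKE. Sum of all frame-10 rolls (10+0+9) = 19. Cumulative: 107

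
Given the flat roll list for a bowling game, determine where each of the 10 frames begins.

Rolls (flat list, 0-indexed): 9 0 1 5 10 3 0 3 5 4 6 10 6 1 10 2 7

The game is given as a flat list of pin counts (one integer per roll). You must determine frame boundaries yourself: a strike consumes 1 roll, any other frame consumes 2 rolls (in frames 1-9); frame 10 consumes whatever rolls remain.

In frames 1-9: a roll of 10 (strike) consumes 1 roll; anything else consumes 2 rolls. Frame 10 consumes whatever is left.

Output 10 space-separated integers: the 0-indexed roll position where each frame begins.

Answer: 0 2 4 5 7 9 11 12 14 15

Derivation:
Frame 1 starts at roll index 0: rolls=9,0 (sum=9), consumes 2 rolls
Frame 2 starts at roll index 2: rolls=1,5 (sum=6), consumes 2 rolls
Frame 3 starts at roll index 4: roll=10 (strike), consumes 1 roll
Frame 4 starts at roll index 5: rolls=3,0 (sum=3), consumes 2 rolls
Frame 5 starts at roll index 7: rolls=3,5 (sum=8), consumes 2 rolls
Frame 6 starts at roll index 9: rolls=4,6 (sum=10), consumes 2 rolls
Frame 7 starts at roll index 11: roll=10 (strike), consumes 1 roll
Frame 8 starts at roll index 12: rolls=6,1 (sum=7), consumes 2 rolls
Frame 9 starts at roll index 14: roll=10 (strike), consumes 1 roll
Frame 10 starts at roll index 15: 2 remaining rolls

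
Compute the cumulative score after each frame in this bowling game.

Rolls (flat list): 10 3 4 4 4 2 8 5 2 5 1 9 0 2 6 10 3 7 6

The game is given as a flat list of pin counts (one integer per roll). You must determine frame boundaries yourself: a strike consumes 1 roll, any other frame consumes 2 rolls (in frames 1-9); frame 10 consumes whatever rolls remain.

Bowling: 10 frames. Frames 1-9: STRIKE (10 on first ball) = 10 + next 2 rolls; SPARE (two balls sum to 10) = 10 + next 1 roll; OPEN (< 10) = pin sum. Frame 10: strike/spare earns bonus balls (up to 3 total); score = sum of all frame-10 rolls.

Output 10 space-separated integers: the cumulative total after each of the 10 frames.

Answer: 17 24 32 47 54 60 69 77 97 113

Derivation:
Frame 1: STRIKE. 10 + next two rolls (3+4) = 17. Cumulative: 17
Frame 2: OPEN (3+4=7). Cumulative: 24
Frame 3: OPEN (4+4=8). Cumulative: 32
Frame 4: SPARE (2+8=10). 10 + next roll (5) = 15. Cumulative: 47
Frame 5: OPEN (5+2=7). Cumulative: 54
Frame 6: OPEN (5+1=6). Cumulative: 60
Frame 7: OPEN (9+0=9). Cumulative: 69
Frame 8: OPEN (2+6=8). Cumulative: 77
Frame 9: STRIKE. 10 + next two rolls (3+7) = 20. Cumulative: 97
Frame 10: SPARE. Sum of all frame-10 rolls (3+7+6) = 16. Cumulative: 113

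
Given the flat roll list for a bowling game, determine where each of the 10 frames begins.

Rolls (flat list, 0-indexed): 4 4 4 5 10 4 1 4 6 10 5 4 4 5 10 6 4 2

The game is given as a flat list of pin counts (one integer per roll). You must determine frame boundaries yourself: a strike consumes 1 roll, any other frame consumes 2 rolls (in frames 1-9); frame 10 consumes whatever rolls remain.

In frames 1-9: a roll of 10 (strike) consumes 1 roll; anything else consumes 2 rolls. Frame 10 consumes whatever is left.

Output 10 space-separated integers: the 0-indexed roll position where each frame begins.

Answer: 0 2 4 5 7 9 10 12 14 15

Derivation:
Frame 1 starts at roll index 0: rolls=4,4 (sum=8), consumes 2 rolls
Frame 2 starts at roll index 2: rolls=4,5 (sum=9), consumes 2 rolls
Frame 3 starts at roll index 4: roll=10 (strike), consumes 1 roll
Frame 4 starts at roll index 5: rolls=4,1 (sum=5), consumes 2 rolls
Frame 5 starts at roll index 7: rolls=4,6 (sum=10), consumes 2 rolls
Frame 6 starts at roll index 9: roll=10 (strike), consumes 1 roll
Frame 7 starts at roll index 10: rolls=5,4 (sum=9), consumes 2 rolls
Frame 8 starts at roll index 12: rolls=4,5 (sum=9), consumes 2 rolls
Frame 9 starts at roll index 14: roll=10 (strike), consumes 1 roll
Frame 10 starts at roll index 15: 3 remaining rolls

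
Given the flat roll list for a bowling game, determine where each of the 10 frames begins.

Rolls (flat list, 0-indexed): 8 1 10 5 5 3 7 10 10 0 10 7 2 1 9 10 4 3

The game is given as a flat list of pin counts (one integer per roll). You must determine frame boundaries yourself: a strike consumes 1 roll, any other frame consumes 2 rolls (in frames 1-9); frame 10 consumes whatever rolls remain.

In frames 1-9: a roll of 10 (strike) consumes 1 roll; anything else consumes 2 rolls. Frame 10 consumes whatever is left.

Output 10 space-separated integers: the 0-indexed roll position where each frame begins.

Answer: 0 2 3 5 7 8 9 11 13 15

Derivation:
Frame 1 starts at roll index 0: rolls=8,1 (sum=9), consumes 2 rolls
Frame 2 starts at roll index 2: roll=10 (strike), consumes 1 roll
Frame 3 starts at roll index 3: rolls=5,5 (sum=10), consumes 2 rolls
Frame 4 starts at roll index 5: rolls=3,7 (sum=10), consumes 2 rolls
Frame 5 starts at roll index 7: roll=10 (strike), consumes 1 roll
Frame 6 starts at roll index 8: roll=10 (strike), consumes 1 roll
Frame 7 starts at roll index 9: rolls=0,10 (sum=10), consumes 2 rolls
Frame 8 starts at roll index 11: rolls=7,2 (sum=9), consumes 2 rolls
Frame 9 starts at roll index 13: rolls=1,9 (sum=10), consumes 2 rolls
Frame 10 starts at roll index 15: 3 remaining rolls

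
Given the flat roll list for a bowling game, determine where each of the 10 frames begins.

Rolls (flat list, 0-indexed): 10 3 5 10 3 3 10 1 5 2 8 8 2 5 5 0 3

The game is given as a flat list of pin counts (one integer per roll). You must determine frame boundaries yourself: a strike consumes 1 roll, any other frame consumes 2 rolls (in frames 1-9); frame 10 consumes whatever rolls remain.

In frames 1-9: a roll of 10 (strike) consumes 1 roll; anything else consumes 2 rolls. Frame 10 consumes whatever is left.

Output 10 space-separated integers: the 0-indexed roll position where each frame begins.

Answer: 0 1 3 4 6 7 9 11 13 15

Derivation:
Frame 1 starts at roll index 0: roll=10 (strike), consumes 1 roll
Frame 2 starts at roll index 1: rolls=3,5 (sum=8), consumes 2 rolls
Frame 3 starts at roll index 3: roll=10 (strike), consumes 1 roll
Frame 4 starts at roll index 4: rolls=3,3 (sum=6), consumes 2 rolls
Frame 5 starts at roll index 6: roll=10 (strike), consumes 1 roll
Frame 6 starts at roll index 7: rolls=1,5 (sum=6), consumes 2 rolls
Frame 7 starts at roll index 9: rolls=2,8 (sum=10), consumes 2 rolls
Frame 8 starts at roll index 11: rolls=8,2 (sum=10), consumes 2 rolls
Frame 9 starts at roll index 13: rolls=5,5 (sum=10), consumes 2 rolls
Frame 10 starts at roll index 15: 2 remaining rolls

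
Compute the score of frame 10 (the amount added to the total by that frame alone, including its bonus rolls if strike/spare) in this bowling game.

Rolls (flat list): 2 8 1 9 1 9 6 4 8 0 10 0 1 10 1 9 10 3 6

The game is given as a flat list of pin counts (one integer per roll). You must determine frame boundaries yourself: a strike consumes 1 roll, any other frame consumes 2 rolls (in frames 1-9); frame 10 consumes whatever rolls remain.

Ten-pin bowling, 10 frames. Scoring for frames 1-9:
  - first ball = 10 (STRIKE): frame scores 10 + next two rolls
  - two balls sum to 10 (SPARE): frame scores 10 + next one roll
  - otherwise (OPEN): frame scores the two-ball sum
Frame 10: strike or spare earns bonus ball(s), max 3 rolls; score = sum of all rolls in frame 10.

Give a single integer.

Frame 1: SPARE (2+8=10). 10 + next roll (1) = 11. Cumulative: 11
Frame 2: SPARE (1+9=10). 10 + next roll (1) = 11. Cumulative: 22
Frame 3: SPARE (1+9=10). 10 + next roll (6) = 16. Cumulative: 38
Frame 4: SPARE (6+4=10). 10 + next roll (8) = 18. Cumulative: 56
Frame 5: OPEN (8+0=8). Cumulative: 64
Frame 6: STRIKE. 10 + next two rolls (0+1) = 11. Cumulative: 75
Frame 7: OPEN (0+1=1). Cumulative: 76
Frame 8: STRIKE. 10 + next two rolls (1+9) = 20. Cumulative: 96
Frame 9: SPARE (1+9=10). 10 + next roll (10) = 20. Cumulative: 116
Frame 10: STRIKE. Sum of all frame-10 rolls (10+3+6) = 19. Cumulative: 135

Answer: 19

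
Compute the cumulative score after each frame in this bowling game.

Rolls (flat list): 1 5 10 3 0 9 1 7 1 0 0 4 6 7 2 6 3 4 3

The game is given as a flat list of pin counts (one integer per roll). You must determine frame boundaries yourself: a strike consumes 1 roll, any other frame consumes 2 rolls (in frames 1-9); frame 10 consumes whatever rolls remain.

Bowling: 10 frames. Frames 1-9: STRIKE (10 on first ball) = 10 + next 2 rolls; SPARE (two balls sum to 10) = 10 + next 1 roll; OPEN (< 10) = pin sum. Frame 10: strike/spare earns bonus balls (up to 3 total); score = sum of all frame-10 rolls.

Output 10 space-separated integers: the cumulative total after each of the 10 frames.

Frame 1: OPEN (1+5=6). Cumulative: 6
Frame 2: STRIKE. 10 + next two rolls (3+0) = 13. Cumulative: 19
Frame 3: OPEN (3+0=3). Cumulative: 22
Frame 4: SPARE (9+1=10). 10 + next roll (7) = 17. Cumulative: 39
Frame 5: OPEN (7+1=8). Cumulative: 47
Frame 6: OPEN (0+0=0). Cumulative: 47
Frame 7: SPARE (4+6=10). 10 + next roll (7) = 17. Cumulative: 64
Frame 8: OPEN (7+2=9). Cumulative: 73
Frame 9: OPEN (6+3=9). Cumulative: 82
Frame 10: OPEN. Sum of all frame-10 rolls (4+3) = 7. Cumulative: 89

Answer: 6 19 22 39 47 47 64 73 82 89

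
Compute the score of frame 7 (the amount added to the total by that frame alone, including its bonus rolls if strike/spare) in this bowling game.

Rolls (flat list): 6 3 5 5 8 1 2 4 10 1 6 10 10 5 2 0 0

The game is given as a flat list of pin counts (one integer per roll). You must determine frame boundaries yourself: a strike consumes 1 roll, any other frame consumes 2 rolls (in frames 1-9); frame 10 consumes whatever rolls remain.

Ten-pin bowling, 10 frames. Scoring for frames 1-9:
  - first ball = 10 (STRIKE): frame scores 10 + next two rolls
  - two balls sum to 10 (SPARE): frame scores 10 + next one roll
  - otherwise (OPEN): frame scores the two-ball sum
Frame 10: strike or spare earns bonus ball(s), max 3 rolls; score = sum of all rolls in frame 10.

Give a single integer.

Answer: 25

Derivation:
Frame 1: OPEN (6+3=9). Cumulative: 9
Frame 2: SPARE (5+5=10). 10 + next roll (8) = 18. Cumulative: 27
Frame 3: OPEN (8+1=9). Cumulative: 36
Frame 4: OPEN (2+4=6). Cumulative: 42
Frame 5: STRIKE. 10 + next two rolls (1+6) = 17. Cumulative: 59
Frame 6: OPEN (1+6=7). Cumulative: 66
Frame 7: STRIKE. 10 + next two rolls (10+5) = 25. Cumulative: 91
Frame 8: STRIKE. 10 + next two rolls (5+2) = 17. Cumulative: 108
Frame 9: OPEN (5+2=7). Cumulative: 115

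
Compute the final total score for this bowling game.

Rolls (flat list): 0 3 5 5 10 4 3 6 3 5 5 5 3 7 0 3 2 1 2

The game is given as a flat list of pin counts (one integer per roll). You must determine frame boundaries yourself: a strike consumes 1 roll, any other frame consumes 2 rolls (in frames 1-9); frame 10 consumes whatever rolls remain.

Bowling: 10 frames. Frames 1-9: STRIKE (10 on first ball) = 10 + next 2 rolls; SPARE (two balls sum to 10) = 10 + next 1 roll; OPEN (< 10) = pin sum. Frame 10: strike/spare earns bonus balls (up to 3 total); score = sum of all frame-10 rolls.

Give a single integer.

Answer: 94

Derivation:
Frame 1: OPEN (0+3=3). Cumulative: 3
Frame 2: SPARE (5+5=10). 10 + next roll (10) = 20. Cumulative: 23
Frame 3: STRIKE. 10 + next two rolls (4+3) = 17. Cumulative: 40
Frame 4: OPEN (4+3=7). Cumulative: 47
Frame 5: OPEN (6+3=9). Cumulative: 56
Frame 6: SPARE (5+5=10). 10 + next roll (5) = 15. Cumulative: 71
Frame 7: OPEN (5+3=8). Cumulative: 79
Frame 8: OPEN (7+0=7). Cumulative: 86
Frame 9: OPEN (3+2=5). Cumulative: 91
Frame 10: OPEN. Sum of all frame-10 rolls (1+2) = 3. Cumulative: 94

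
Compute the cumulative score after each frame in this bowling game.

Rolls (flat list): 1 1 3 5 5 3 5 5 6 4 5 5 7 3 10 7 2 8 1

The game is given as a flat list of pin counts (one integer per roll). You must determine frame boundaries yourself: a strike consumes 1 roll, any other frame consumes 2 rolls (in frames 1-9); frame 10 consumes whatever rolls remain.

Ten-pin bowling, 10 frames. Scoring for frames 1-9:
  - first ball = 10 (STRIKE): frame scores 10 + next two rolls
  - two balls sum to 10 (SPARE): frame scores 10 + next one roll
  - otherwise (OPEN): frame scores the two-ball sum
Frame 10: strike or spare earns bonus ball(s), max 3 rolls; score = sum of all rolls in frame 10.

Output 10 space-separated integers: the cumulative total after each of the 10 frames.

Frame 1: OPEN (1+1=2). Cumulative: 2
Frame 2: OPEN (3+5=8). Cumulative: 10
Frame 3: OPEN (5+3=8). Cumulative: 18
Frame 4: SPARE (5+5=10). 10 + next roll (6) = 16. Cumulative: 34
Frame 5: SPARE (6+4=10). 10 + next roll (5) = 15. Cumulative: 49
Frame 6: SPARE (5+5=10). 10 + next roll (7) = 17. Cumulative: 66
Frame 7: SPARE (7+3=10). 10 + next roll (10) = 20. Cumulative: 86
Frame 8: STRIKE. 10 + next two rolls (7+2) = 19. Cumulative: 105
Frame 9: OPEN (7+2=9). Cumulative: 114
Frame 10: OPEN. Sum of all frame-10 rolls (8+1) = 9. Cumulative: 123

Answer: 2 10 18 34 49 66 86 105 114 123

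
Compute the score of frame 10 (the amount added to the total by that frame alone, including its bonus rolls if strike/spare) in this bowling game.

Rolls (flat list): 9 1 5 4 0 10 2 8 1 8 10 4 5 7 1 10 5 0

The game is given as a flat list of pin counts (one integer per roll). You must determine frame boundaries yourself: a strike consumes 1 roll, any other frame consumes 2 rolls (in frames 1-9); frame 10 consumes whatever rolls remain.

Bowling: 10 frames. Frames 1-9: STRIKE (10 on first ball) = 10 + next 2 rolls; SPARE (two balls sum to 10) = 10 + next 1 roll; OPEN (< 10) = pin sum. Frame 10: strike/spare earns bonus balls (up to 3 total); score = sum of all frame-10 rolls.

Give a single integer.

Frame 1: SPARE (9+1=10). 10 + next roll (5) = 15. Cumulative: 15
Frame 2: OPEN (5+4=9). Cumulative: 24
Frame 3: SPARE (0+10=10). 10 + next roll (2) = 12. Cumulative: 36
Frame 4: SPARE (2+8=10). 10 + next roll (1) = 11. Cumulative: 47
Frame 5: OPEN (1+8=9). Cumulative: 56
Frame 6: STRIKE. 10 + next two rolls (4+5) = 19. Cumulative: 75
Frame 7: OPEN (4+5=9). Cumulative: 84
Frame 8: OPEN (7+1=8). Cumulative: 92
Frame 9: STRIKE. 10 + next two rolls (5+0) = 15. Cumulative: 107
Frame 10: OPEN. Sum of all frame-10 rolls (5+0) = 5. Cumulative: 112

Answer: 5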